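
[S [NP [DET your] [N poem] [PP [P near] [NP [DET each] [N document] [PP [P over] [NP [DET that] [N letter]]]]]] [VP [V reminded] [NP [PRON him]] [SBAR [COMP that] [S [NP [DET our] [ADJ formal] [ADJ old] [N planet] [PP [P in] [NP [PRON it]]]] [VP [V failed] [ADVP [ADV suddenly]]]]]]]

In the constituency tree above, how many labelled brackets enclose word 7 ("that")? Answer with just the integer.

7

The word sits inside DET, which is inside NP, inside PP, inside NP, inside PP, inside NP, inside S — 7 brackets in all.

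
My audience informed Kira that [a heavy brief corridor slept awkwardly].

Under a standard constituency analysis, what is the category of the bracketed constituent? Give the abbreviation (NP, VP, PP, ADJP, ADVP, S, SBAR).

The span is built around the head "slept" — a clause (S).

S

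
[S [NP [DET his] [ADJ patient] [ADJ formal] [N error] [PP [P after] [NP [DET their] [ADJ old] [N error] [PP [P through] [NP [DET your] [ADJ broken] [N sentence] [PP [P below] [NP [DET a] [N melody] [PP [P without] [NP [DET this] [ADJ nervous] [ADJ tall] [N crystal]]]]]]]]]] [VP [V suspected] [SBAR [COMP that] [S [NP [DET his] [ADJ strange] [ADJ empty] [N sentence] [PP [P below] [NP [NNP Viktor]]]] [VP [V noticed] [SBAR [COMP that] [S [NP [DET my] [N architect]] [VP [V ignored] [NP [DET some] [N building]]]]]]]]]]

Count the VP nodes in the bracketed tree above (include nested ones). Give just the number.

3

Listing each VP by its span: [VP suspected that his strange empty sentence below Viktor noticed that my architect ignored some building]; [VP noticed that my architect ignored some building]; [VP ignored some building] — that makes 3.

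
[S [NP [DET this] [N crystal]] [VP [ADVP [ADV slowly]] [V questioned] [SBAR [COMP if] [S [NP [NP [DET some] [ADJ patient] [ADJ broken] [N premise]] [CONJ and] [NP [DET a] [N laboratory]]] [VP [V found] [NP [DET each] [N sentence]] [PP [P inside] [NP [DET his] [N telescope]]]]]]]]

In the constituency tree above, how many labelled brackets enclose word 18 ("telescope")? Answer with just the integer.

Path from the root down to the word: S → VP → SBAR → S → VP → PP → NP → N. That is 8 enclosing brackets.

8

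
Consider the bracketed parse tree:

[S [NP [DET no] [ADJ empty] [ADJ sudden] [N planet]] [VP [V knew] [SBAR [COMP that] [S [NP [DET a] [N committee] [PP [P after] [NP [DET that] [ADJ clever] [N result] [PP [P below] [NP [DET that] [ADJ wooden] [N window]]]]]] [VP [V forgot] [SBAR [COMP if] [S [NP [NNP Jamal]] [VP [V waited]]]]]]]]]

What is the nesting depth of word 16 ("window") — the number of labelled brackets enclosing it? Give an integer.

10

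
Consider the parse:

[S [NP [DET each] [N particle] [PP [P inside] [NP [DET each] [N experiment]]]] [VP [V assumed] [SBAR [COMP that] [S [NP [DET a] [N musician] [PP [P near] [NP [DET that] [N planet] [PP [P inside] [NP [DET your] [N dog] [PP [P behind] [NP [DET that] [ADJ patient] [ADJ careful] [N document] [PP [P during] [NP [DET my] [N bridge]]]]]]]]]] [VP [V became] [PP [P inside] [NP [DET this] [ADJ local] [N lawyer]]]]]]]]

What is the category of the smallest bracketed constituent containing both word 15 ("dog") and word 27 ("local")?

S

Word 15 lies under S → VP → SBAR → S → NP → PP → NP → PP → NP → N; word 27 lies under S → VP → SBAR → S → VP → PP → NP → ADJ. The lowest shared node is the S.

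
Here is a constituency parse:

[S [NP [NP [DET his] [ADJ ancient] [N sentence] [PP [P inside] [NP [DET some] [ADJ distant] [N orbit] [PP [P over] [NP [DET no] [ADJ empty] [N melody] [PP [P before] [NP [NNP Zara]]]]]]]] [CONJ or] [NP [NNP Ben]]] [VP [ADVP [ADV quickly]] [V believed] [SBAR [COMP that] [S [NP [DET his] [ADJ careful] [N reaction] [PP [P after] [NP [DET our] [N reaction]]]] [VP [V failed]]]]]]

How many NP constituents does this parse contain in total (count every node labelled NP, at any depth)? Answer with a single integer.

Listing each NP by its span: [NP his ancient sentence inside some distant orbit over no empty melody before Zara or Ben]; [NP his ancient sentence inside some distant orbit over no empty melody before Zara]; [NP some distant orbit over no empty melody before Zara]; [NP no empty melody before Zara]; [NP Zara]; [NP Ben] … — that makes 8.

8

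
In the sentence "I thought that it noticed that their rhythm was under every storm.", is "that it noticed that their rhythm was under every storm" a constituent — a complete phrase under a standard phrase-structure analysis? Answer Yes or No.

Yes

"that it noticed that their rhythm was under every storm" is exactly the subordinate clause [SBAR that it noticed that their rhythm was under every storm], a complete constituent.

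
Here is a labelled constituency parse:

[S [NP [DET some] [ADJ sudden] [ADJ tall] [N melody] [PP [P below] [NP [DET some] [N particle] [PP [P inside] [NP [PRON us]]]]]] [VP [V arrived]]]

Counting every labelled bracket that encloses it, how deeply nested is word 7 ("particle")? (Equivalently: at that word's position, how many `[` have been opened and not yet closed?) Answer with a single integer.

5

Counting open brackets not yet closed at "particle": [S [NP [PP [NP [N = 5.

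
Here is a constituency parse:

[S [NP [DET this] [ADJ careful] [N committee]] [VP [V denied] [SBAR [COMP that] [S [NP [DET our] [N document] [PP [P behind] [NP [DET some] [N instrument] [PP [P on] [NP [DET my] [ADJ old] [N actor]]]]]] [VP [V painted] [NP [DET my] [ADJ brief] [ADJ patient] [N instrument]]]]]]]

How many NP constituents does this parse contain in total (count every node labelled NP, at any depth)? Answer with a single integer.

The NP constituents are: [NP this careful committee]; [NP our document behind some instrument on my old actor]; [NP some instrument on my old actor]; [NP my old actor]; [NP my brief patient instrument]. Total: 5.

5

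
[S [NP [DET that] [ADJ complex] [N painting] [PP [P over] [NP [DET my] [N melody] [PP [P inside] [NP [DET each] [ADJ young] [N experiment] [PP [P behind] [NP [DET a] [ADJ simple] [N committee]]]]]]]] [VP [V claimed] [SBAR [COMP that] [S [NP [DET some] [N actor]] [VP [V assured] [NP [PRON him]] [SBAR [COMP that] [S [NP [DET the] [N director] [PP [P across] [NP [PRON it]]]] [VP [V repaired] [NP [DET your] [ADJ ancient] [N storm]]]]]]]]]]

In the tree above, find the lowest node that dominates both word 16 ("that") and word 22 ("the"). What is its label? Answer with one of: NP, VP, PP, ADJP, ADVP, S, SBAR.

SBAR

Both words fall inside [SBAR that some actor assured him that the director across it repaired your ancient storm] (words 16–29), and no smaller constituent contains them both. Label: SBAR.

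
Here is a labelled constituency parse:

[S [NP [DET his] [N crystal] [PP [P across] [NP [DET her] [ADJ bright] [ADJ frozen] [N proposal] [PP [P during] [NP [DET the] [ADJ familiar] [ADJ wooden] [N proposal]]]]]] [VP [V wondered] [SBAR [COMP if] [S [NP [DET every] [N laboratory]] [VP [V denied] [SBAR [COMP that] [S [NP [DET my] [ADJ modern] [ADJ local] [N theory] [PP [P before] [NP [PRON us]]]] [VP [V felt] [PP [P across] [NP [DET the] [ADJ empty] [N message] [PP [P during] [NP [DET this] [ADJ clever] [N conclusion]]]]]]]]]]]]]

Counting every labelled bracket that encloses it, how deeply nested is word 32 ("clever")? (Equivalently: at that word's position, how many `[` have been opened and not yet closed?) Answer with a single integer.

Counting open brackets not yet closed at "clever": [S [VP [SBAR [S [VP [SBAR [S [VP [PP [NP [PP [NP [ADJ = 13.

13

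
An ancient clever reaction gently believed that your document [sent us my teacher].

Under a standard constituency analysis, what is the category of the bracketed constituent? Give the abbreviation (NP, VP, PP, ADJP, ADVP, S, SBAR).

VP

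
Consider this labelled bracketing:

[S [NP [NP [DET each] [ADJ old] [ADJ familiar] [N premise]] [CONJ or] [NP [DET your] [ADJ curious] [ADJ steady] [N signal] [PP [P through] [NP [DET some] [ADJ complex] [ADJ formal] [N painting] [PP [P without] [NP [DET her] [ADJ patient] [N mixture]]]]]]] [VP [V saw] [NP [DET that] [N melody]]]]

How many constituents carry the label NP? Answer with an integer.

6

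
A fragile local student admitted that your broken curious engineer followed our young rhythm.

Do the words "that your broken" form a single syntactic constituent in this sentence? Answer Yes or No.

"that" belongs to the complementizer "that" while "broken" belongs to the clause "your broken curious engineer followed our young rhythm"; a span that runs across that boundary is not a single phrase.

No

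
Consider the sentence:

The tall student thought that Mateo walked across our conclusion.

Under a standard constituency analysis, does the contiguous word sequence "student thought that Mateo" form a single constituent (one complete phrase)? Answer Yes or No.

No

"student" belongs to the noun phrase "the tall student" while "Mateo" belongs to the verb phrase "thought that Mateo walked across our conclusion"; a span that runs across that boundary is not a single phrase.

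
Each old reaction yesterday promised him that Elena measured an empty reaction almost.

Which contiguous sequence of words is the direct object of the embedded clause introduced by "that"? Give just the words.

"measured" heads the VP of the embedded clause introduced by "that", and "an empty reaction" is its direct object.

an empty reaction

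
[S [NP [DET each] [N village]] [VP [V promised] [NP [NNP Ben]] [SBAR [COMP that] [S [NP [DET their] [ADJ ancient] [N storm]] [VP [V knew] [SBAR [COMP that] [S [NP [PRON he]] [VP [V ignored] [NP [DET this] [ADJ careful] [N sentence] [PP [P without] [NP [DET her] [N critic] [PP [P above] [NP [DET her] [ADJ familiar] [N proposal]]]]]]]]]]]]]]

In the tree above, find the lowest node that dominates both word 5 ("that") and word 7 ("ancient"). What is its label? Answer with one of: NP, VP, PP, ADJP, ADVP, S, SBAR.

Word 5 lies under S → VP → SBAR → COMP; word 7 lies under S → VP → SBAR → S → NP → ADJ. The lowest shared node is the SBAR.

SBAR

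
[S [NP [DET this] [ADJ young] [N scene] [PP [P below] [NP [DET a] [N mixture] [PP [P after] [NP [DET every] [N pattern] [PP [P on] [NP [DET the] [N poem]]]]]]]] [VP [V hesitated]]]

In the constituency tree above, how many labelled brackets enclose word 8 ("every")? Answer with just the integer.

Counting open brackets not yet closed at "every": [S [NP [PP [NP [PP [NP [DET = 7.

7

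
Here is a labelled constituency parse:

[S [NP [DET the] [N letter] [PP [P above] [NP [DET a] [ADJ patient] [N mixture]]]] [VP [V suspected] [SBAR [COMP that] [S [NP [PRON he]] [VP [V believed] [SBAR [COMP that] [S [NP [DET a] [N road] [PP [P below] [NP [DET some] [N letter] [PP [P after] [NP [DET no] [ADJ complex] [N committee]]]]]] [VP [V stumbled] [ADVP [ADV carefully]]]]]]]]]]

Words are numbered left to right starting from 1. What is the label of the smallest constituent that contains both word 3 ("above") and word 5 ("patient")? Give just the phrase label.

PP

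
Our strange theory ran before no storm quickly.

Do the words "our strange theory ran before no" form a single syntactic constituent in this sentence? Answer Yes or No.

No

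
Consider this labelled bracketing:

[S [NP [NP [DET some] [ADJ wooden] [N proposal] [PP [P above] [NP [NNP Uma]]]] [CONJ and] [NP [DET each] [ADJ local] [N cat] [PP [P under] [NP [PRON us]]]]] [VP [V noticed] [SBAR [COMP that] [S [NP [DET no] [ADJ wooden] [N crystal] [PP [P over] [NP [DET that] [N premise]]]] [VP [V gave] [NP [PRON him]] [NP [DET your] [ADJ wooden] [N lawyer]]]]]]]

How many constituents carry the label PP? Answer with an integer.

3

Scanning left to right, an opening `[PP` appears at word positions 4, 10, 17 — 3 in total.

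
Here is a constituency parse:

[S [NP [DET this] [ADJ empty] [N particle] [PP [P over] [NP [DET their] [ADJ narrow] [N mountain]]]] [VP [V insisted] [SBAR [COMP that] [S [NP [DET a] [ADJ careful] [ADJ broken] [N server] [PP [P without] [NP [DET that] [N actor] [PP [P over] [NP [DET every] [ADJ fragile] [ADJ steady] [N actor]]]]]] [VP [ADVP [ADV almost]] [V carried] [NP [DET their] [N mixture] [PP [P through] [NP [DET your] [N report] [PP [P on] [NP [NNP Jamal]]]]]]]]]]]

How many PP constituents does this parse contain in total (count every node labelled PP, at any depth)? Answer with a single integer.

5

Scanning left to right, an opening `[PP` appears at word positions 4, 14, 17, 26, 29 — 5 in total.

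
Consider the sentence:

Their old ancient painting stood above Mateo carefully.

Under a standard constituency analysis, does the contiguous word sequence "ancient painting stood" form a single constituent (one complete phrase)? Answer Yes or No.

"ancient" belongs to the noun phrase "their old ancient painting" while "stood" belongs to the verb phrase "stood above Mateo carefully"; a span that runs across that boundary is not a single phrase.

No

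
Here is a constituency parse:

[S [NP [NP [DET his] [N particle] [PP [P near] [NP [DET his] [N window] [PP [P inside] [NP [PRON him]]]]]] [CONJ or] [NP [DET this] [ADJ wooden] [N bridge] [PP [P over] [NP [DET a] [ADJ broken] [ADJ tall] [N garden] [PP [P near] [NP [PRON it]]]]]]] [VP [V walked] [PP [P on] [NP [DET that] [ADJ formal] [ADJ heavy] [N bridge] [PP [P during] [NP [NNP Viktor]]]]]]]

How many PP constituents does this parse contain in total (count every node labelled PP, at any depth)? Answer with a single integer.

6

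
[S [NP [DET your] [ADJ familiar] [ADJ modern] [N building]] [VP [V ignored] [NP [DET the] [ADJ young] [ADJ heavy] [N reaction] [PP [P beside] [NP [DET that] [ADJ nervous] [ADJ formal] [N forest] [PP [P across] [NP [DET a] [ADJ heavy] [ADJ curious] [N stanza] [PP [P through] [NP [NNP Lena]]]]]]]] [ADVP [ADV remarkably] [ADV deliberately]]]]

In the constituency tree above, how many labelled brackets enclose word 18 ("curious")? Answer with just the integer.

Counting open brackets not yet closed at "curious": [S [VP [NP [PP [NP [PP [NP [ADJ = 8.

8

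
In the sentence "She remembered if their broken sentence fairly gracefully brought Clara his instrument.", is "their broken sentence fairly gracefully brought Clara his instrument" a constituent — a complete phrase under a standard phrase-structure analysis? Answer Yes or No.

These words form the whole clause headed by "brought", so yes — one constituent.

Yes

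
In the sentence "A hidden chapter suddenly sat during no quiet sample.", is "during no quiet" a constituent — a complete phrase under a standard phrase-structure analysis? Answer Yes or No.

The sequence begins inside the preposition "during" and ends inside the noun phrase "no quiet sample"; it crosses a phrase boundary, so no single node in the tree spans exactly those words.

No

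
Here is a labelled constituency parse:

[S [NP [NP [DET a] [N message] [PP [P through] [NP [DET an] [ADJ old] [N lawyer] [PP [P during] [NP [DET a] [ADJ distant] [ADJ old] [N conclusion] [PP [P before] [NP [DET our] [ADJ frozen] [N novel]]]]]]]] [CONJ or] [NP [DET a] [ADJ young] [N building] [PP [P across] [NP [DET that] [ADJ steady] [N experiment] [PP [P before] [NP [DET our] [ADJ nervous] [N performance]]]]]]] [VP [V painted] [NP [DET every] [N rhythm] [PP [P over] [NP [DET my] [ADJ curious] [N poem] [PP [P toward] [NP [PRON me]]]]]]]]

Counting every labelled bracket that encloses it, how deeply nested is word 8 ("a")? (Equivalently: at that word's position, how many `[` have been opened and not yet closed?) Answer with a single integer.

8

The word sits inside DET, which is inside NP, inside PP, inside NP, inside PP, inside NP, inside NP, inside S — 8 brackets in all.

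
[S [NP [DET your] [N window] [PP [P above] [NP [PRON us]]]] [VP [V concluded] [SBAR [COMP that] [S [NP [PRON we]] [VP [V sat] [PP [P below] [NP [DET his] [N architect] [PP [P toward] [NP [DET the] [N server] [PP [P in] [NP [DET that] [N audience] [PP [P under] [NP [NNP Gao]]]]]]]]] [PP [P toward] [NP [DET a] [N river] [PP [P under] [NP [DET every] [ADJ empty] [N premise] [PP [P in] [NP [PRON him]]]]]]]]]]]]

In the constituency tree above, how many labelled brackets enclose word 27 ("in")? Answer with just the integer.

The word sits inside P, which is inside PP, inside NP, inside PP, inside NP, inside PP, inside VP, inside S, inside SBAR, inside VP, inside S — 11 brackets in all.

11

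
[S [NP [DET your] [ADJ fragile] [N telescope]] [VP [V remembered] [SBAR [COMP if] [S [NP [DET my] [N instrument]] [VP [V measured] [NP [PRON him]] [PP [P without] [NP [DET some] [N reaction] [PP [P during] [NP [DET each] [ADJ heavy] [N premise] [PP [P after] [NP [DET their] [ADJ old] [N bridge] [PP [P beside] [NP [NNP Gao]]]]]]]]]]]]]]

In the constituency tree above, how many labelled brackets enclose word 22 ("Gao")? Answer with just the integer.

14

Counting open brackets not yet closed at "Gao": [S [VP [SBAR [S [VP [PP [NP [PP [NP [PP [NP [PP [NP [NNP = 14.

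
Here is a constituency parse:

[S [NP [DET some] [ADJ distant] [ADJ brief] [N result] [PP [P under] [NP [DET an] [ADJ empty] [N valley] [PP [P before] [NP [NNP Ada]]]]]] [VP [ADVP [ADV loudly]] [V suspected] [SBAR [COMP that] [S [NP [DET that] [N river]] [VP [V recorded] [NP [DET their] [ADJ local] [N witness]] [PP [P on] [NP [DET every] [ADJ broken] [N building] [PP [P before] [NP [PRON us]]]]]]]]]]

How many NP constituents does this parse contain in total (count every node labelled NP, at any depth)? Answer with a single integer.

Listing each NP by its span: [NP some distant brief result under an empty valley before Ada]; [NP an empty valley before Ada]; [NP Ada]; [NP that river]; [NP their local witness]; [NP every broken building before us] … — that makes 7.

7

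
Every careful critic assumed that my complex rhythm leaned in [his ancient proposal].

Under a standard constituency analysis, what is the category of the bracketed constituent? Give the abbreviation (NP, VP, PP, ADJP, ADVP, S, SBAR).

NP

The bracketed span "his ancient proposal" is headed by "proposal", making it a noun phrase (NP).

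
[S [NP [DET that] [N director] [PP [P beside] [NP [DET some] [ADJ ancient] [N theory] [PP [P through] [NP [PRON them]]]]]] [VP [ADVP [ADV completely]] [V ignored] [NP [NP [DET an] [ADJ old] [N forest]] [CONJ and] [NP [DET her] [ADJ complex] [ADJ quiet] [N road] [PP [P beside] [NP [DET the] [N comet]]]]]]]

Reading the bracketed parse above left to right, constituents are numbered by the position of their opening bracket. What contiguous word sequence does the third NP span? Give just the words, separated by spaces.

The NP opening brackets appear, in order, over: "that director beside some ancient theory through them"; "some ancient theory through them"; "them"; "an old forest and her complex quiet road beside the comet"; "an old forest"; "her complex quiet road beside the comet"; "the comet". The third one spans "them".

them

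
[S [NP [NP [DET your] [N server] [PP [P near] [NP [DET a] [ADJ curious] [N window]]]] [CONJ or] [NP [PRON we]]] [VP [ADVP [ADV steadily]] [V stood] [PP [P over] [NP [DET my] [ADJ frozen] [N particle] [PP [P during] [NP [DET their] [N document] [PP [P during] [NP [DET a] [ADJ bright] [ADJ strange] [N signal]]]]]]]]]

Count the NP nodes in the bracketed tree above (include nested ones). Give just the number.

7

Scanning left to right, an opening `[NP` appears at word positions 1, 1, 4, 8, 12, 16, 19 — 7 in total.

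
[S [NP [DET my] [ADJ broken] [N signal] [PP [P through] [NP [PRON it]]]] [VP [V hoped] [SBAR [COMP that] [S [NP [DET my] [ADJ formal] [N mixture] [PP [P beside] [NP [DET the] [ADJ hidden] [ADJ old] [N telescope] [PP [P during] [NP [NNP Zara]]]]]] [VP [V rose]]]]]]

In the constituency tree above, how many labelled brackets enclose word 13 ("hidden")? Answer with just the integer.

8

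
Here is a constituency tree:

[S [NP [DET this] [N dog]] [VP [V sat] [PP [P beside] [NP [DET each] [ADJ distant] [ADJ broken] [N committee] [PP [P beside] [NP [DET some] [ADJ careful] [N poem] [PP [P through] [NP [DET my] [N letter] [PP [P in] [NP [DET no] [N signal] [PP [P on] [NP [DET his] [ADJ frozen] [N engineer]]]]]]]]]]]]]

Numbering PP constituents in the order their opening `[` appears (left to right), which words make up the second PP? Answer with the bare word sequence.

The PP opening brackets appear, in order, over: "beside each distant broken committee beside some careful poem through my letter in no signal on his frozen engineer"; "beside some careful poem through my letter in no signal on his frozen engineer"; "through my letter in no signal on his frozen engineer"; "in no signal on his frozen engineer"; "on his frozen engineer". The second one spans "beside some careful poem through my letter in no signal on his frozen engineer".

beside some careful poem through my letter in no signal on his frozen engineer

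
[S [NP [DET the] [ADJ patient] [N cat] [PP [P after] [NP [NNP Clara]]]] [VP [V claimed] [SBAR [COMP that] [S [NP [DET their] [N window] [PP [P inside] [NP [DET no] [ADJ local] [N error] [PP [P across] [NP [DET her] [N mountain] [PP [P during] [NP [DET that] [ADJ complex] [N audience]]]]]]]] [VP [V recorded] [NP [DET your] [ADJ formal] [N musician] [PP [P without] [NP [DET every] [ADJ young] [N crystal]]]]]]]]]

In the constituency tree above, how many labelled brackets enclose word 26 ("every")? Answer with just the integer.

Path from the root down to the word: S → VP → SBAR → S → VP → NP → PP → NP → DET. That is 9 enclosing brackets.

9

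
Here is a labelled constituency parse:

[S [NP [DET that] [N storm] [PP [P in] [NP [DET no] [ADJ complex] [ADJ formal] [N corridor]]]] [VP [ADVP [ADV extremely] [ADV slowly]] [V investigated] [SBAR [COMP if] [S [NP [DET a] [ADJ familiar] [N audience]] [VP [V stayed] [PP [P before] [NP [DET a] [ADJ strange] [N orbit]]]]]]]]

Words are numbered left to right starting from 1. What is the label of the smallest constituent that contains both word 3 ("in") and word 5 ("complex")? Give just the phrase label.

PP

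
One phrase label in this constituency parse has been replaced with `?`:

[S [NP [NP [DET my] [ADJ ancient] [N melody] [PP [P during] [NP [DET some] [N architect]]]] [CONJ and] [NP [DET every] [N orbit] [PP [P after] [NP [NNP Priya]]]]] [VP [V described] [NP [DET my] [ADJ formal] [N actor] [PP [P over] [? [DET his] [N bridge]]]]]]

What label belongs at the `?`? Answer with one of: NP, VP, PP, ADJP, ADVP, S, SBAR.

A constituent whose immediate children are DET 'his', N 'bridge' is a noun phrase: NP.

NP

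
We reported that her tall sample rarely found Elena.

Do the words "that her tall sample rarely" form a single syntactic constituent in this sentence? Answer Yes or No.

No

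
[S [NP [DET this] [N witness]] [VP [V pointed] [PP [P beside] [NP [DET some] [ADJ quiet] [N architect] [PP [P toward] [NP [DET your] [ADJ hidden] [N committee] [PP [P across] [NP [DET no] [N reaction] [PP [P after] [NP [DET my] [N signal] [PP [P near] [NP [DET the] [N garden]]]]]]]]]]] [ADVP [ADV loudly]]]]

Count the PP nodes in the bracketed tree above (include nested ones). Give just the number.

5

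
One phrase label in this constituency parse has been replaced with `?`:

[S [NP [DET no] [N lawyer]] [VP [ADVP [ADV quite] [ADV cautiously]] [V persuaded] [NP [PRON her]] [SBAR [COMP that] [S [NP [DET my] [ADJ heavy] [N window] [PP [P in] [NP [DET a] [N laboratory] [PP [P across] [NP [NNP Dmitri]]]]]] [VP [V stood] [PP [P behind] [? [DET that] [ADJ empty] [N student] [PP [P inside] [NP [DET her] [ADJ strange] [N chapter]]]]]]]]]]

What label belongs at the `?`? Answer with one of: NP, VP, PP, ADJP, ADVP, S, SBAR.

NP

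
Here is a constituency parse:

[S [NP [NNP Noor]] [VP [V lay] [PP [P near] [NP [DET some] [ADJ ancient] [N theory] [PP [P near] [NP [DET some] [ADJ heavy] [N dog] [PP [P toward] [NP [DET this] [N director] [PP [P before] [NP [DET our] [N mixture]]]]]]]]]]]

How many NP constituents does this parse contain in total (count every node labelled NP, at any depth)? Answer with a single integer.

5

The NP constituents are: [NP Noor]; [NP some ancient theory near some heavy dog toward this director before our mixture]; [NP some heavy dog toward this director before our mixture]; [NP this director before our mixture]; [NP our mixture]. Total: 5.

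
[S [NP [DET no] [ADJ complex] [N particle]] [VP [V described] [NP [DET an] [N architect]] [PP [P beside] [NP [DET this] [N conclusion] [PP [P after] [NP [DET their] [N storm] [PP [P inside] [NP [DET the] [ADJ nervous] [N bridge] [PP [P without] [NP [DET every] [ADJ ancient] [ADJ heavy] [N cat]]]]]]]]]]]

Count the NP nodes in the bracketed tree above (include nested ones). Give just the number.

6

The NP constituents are: [NP no complex particle]; [NP an architect]; [NP this conclusion after their storm inside the nervous bridge without every ancient heavy cat]; [NP their storm inside the nervous bridge without every ancient heavy cat]; [NP the nervous bridge without every ancient heavy cat]; [NP every ancient heavy cat]. Total: 6.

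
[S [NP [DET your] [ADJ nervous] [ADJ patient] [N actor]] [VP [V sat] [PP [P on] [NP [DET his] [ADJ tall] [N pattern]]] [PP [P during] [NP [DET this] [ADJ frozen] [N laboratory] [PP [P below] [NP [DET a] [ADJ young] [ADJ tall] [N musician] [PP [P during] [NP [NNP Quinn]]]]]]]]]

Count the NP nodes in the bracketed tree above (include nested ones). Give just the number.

5

Scanning left to right, an opening `[NP` appears at word positions 1, 7, 11, 15, 20 — 5 in total.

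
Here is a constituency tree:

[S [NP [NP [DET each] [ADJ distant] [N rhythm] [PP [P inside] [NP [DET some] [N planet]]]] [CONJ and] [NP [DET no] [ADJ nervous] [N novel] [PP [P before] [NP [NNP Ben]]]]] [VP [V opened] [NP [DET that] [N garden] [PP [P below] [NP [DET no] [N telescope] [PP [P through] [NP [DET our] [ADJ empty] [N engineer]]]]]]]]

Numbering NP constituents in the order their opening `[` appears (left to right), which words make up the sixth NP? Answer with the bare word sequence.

In left-to-right order the NP constituents are "each distant rhythm inside some planet and no nervous novel before Ben"; "each distant rhythm inside some planet"; "some planet"; "no nervous novel before Ben"; "Ben"; "that garden below no telescope through our empty engineer"; "no telescope through our empty engineer"; "our empty engineer". Number 6 is "that garden below no telescope through our empty engineer".

that garden below no telescope through our empty engineer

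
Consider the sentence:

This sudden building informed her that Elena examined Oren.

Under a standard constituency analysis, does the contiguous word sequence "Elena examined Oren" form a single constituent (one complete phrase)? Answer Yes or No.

Yes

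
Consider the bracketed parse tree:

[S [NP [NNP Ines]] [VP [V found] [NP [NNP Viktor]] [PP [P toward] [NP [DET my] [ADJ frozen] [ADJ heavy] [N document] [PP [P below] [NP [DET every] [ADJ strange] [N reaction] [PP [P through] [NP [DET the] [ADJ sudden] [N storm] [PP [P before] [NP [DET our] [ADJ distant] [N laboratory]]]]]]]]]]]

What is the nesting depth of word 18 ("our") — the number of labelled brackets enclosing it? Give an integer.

11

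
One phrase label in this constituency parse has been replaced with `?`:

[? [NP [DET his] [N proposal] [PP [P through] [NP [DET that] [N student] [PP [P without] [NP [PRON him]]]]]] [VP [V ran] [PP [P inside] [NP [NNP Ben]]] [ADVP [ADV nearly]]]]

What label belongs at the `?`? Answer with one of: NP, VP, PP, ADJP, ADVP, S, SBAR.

S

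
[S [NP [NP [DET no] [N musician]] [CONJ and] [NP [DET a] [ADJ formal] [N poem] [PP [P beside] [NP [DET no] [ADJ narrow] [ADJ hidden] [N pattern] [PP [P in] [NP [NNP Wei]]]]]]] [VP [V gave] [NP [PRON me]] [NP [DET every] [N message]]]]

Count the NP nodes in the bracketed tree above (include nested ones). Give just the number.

7

The NP constituents are: [NP no musician and a formal poem beside no narrow hidden pattern in Wei]; [NP no musician]; [NP a formal poem beside no narrow hidden pattern in Wei]; [NP no narrow hidden pattern in Wei]; [NP Wei]; [NP me] …. Total: 7.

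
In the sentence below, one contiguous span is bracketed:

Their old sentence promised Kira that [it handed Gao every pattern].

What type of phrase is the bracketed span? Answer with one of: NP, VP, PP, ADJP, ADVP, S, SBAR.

The bracketed span "it handed Gao every pattern" is headed by "handed", making it a clause (S).

S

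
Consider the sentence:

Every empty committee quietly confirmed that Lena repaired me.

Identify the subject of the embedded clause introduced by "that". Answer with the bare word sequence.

"Lena" is the NP that combines with the VP headed by "repaired" to form the embedded clause introduced by "that" — the subject.

Lena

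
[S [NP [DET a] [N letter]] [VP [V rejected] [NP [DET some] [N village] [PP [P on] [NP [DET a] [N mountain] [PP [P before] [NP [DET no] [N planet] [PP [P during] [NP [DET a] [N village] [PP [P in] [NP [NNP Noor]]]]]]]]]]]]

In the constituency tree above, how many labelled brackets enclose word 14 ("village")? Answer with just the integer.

The word sits inside N, which is inside NP, inside PP, inside NP, inside PP, inside NP, inside PP, inside NP, inside VP, inside S — 10 brackets in all.

10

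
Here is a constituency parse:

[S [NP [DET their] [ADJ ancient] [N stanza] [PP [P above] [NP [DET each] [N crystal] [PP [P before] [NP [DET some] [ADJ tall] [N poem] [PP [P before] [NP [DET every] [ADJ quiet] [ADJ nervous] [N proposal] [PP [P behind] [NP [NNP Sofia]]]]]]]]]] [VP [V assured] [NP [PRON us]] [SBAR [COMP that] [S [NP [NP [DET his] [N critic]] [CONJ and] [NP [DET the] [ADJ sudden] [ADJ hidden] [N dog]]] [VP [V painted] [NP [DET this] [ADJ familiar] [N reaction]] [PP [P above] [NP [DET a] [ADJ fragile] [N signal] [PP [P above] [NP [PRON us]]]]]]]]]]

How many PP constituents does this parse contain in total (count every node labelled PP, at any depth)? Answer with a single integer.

6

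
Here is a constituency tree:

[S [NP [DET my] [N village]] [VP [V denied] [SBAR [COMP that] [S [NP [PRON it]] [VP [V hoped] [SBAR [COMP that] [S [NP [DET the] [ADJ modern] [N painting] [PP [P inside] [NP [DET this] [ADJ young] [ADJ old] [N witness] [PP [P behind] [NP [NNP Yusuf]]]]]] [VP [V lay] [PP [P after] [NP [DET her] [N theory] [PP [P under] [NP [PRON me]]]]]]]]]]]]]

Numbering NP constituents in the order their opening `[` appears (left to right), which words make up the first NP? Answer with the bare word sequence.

Opening `[NP` markers occur at word positions 1, 5, 8, 12, 17, 20, 23; the first of these opens the constituent [NP my village].

my village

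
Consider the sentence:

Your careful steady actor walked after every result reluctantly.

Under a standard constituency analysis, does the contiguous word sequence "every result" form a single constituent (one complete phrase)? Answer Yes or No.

Yes

These words form the whole noun phrase headed by "result", so yes — one constituent.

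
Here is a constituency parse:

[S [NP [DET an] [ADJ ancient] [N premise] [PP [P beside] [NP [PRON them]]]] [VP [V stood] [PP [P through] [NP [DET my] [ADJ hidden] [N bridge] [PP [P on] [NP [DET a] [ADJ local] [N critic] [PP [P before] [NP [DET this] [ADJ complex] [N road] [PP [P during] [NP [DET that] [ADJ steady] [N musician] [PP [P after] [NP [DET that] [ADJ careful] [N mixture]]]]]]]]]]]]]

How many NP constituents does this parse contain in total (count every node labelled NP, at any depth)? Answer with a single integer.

7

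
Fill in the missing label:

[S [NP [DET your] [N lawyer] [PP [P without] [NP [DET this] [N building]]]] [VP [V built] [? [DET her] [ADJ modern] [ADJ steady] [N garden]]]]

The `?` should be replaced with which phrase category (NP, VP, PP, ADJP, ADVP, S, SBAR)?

NP

Looking at what the `?` directly dominates — DET 'her', ADJ 'modern', ADJ 'steady', N 'garden' — this is a noun phrase (NP).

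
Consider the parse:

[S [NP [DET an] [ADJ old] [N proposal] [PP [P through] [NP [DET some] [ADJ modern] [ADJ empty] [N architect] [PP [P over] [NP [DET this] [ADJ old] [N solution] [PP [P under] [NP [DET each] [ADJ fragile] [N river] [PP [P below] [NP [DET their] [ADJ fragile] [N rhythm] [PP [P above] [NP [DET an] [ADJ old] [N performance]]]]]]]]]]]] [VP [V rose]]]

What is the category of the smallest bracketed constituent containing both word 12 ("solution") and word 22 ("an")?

NP

Word 12 lies under S → NP → PP → NP → PP → NP → N; word 22 lies under S → NP → PP → NP → PP → NP → PP → NP → PP → NP → PP → NP → DET. The lowest shared node is the NP.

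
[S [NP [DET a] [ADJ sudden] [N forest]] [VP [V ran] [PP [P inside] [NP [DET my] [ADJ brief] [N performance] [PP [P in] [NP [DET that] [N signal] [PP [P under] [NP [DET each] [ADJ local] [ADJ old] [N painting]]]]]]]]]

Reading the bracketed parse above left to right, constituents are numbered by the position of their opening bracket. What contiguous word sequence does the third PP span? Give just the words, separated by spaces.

Opening `[PP` markers occur at word positions 5, 9, 12; the third of these opens the constituent [PP under each local old painting].

under each local old painting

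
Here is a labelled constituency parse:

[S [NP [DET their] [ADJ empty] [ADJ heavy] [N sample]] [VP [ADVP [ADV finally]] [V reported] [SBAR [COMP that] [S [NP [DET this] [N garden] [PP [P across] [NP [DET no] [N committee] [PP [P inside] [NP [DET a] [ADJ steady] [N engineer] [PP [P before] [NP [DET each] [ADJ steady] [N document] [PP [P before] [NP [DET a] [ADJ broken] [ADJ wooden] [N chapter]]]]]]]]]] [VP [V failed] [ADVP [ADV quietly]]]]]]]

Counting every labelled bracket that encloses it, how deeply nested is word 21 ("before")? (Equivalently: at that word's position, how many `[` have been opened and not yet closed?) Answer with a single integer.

13

The word sits inside P, which is inside PP, inside NP, inside PP, inside NP, inside PP, inside NP, inside PP, inside NP, inside S, inside SBAR, inside VP, inside S — 13 brackets in all.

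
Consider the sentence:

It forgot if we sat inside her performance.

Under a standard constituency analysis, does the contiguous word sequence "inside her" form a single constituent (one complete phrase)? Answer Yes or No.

The sequence begins inside the preposition "inside" and ends inside the noun phrase "her performance"; it crosses a phrase boundary, so no single node in the tree spans exactly those words.

No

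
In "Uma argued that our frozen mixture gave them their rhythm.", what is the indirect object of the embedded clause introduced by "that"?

them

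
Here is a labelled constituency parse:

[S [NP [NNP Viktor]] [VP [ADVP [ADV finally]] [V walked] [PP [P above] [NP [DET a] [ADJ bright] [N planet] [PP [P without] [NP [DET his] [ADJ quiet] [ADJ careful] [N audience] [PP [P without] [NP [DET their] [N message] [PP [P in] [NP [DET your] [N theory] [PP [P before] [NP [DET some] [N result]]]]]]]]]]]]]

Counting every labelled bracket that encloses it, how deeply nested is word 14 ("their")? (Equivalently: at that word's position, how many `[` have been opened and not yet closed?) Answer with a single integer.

9

Path from the root down to the word: S → VP → PP → NP → PP → NP → PP → NP → DET. That is 9 enclosing brackets.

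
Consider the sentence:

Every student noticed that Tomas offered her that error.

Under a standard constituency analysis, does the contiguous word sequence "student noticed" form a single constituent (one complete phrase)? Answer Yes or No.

No

The sequence begins inside the noun phrase "every student" and ends inside the verb phrase "noticed that Tomas offered her that error"; it crosses a phrase boundary, so no single node in the tree spans exactly those words.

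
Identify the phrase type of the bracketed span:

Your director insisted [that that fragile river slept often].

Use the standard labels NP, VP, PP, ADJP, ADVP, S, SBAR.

SBAR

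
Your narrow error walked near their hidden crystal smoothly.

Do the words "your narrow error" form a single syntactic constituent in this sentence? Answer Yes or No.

Yes

These words form the whole noun phrase headed by "error", so yes — one constituent.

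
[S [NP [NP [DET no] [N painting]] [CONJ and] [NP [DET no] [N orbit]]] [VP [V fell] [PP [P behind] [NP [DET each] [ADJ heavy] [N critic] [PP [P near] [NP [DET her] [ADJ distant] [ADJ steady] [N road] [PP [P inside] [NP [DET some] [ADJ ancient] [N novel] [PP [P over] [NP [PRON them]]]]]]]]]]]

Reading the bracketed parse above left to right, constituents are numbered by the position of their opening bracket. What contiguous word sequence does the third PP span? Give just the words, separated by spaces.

Opening `[PP` markers occur at word positions 7, 11, 16, 20; the third of these opens the constituent [PP inside some ancient novel over them].

inside some ancient novel over them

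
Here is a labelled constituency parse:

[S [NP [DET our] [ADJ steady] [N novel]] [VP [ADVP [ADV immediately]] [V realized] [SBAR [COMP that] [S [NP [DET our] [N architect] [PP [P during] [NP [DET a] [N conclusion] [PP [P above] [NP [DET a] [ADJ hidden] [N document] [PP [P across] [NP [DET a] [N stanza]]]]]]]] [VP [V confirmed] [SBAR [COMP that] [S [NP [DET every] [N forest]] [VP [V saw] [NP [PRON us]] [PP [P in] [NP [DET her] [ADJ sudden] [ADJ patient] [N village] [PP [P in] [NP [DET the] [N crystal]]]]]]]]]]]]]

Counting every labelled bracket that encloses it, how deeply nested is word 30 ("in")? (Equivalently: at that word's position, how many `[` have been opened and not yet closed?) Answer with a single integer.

Path from the root down to the word: S → VP → SBAR → S → VP → SBAR → S → VP → PP → NP → PP → P. That is 12 enclosing brackets.

12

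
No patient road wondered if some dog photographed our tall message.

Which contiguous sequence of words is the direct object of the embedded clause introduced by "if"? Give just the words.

our tall message

The verb of the embedded clause introduced by "if" is "photographed"; its direct object is the NP "our tall message".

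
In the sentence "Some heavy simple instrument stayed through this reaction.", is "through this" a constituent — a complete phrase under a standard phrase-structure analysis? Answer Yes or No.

No

The smallest constituent containing the whole sequence is the prepositional phrase [PP through this reaction], but the sequence is only part of it — it straddles the boundary between preposition "through" and noun phrase "this reaction".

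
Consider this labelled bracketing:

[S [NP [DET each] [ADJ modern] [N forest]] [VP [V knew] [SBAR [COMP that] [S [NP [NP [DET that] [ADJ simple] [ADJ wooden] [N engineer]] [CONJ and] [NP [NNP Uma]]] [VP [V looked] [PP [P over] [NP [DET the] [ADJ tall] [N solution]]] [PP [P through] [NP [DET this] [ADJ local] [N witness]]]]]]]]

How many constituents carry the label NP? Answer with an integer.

Scanning left to right, an opening `[NP` appears at word positions 1, 6, 6, 11, 14, 18 — 6 in total.

6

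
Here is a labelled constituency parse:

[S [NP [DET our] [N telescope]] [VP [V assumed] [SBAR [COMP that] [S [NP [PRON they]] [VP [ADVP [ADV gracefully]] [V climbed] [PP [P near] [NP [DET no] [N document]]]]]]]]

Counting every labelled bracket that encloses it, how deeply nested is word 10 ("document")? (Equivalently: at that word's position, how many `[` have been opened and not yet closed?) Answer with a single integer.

8

Counting open brackets not yet closed at "document": [S [VP [SBAR [S [VP [PP [NP [N = 8.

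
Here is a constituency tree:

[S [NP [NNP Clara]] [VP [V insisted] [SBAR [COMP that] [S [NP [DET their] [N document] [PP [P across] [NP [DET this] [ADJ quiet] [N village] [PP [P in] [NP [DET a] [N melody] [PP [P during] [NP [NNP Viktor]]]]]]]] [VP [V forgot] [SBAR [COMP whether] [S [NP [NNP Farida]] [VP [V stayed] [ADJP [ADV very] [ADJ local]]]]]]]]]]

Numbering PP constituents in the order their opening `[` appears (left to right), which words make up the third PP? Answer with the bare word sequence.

during Viktor

Opening `[PP` markers occur at word positions 6, 10, 13; the third of these opens the constituent [PP during Viktor].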